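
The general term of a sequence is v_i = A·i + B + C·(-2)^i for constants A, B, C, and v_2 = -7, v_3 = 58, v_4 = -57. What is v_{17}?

Plug in i = 2, 3, 4: 2A + B + 4C = -7; 3A + B - 8C = 58; 4A + B + 16C = -57.
Subtracting the first from the second: A - 12C = 65.
Subtracting the second from the third: A + 24C = -115.
Solving: C = -5, A = 5, then B = 3.
Therefore v_{17} = 85 + 3 + (-5)·(-131072) = 655448.

655448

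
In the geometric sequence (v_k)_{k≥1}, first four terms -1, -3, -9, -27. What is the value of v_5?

-81

Common ratio r = 3.
v_k = (-1)·3^(k-1).
v_5 = (-1)·3^4 = -81.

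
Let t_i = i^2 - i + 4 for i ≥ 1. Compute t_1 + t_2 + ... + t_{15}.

1180

Over i = 1..15: Σi = 120, Σi² = 1240.
Total = (1)·1240 + (-1)·120 + (4)·15 = 1180.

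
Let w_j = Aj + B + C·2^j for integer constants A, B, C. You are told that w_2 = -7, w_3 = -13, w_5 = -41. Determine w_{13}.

-8217

At j = 2, 3, 5: 2A + B + 4C = -7; 3A + B + 8C = -13; 5A + B + 32C = -41.
Subtracting the first from the second: A + 4C = -6.
Subtracting the second from the third: 2A + 24C = -28.
Solving: C = -1, A = -2, then B = 1.
Therefore w_{13} = -26 + 1 + (-1)·8192 = -8217.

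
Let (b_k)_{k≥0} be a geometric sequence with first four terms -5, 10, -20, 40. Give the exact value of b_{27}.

Common ratio r = -2.
b_k = (-5)·(-2)^(k-0).
b_{27} = (-5)·(-2)^27 = 671088640.

671088640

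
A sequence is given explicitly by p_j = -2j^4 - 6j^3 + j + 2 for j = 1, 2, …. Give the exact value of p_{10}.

-25988

p_{10} = -2·10^4 - 6·10^3 + 1·10 + 2 = -25988.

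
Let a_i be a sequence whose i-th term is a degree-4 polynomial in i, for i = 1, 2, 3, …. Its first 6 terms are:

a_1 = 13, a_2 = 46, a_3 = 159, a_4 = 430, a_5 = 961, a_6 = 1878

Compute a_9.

8565

1st diffs: 33, 113, 271, 531, 917.
2nd diffs: 80, 158, 260, 386.
3rd diffs: 78, 102, 126.
4th diffs: 24, 24 (constant).
Newton forward-difference form: a_i = 13 + 33·C(i-1,1) + 80·C(i-1,2) + 78·C(i-1,3) + 24·C(i-1,4).
At i = 9: i-1 = 8, so a_9 = 13 + 264 + 2240 + 4368 + 1680 = 8565.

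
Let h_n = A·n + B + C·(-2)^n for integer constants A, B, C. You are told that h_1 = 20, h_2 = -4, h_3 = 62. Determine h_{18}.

-1310608

Write the equations: A + B - 2C = 20; 2A + B + 4C = -4; 3A + B - 8C = 62.
Subtracting the first from the second: A + 6C = -24.
Subtracting the second from the third: A - 12C = 66.
Solving: C = -5, A = 6, then B = 4.
Therefore h_{18} = 108 + 4 + (-5)·262144 = -1310608.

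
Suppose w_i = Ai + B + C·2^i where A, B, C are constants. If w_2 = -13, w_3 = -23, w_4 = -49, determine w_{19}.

-2097047

Plug in i = 2, 3, 4: 2A + B + 4C = -13; 3A + B + 8C = -23; 4A + B + 16C = -49.
Subtracting the first from the second: A + 4C = -10.
Subtracting the second from the third: A + 8C = -26.
Solving: C = -4, A = 6, then B = -9.
So w_i = 6·i + (-9) + (-4)·2^i; at i=19 this is -2097047.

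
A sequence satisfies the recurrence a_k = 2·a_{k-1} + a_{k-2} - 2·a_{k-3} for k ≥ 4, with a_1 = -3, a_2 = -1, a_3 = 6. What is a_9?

762

Applying the relation repeatedly:
a_4 = 17  a_5 = 42  a_6 = 89  a_7 = 186  a_8 = 377  a_9 = 762.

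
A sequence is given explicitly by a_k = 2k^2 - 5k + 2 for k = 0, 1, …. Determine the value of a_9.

a_9 = 2·9^2 - 5·9 + 2 = 119.

119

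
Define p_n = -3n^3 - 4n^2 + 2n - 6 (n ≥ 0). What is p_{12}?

-5742

p_{12} = -3·12^3 - 4·12^2 + 2·12 - 6 = -5742.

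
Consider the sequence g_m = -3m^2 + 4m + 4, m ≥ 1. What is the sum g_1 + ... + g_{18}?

-5571

Over m = 1..18: Σm = 171, Σm² = 2109.
Total = (-3)·2109 + (4)·171 + (4)·18 = -5571.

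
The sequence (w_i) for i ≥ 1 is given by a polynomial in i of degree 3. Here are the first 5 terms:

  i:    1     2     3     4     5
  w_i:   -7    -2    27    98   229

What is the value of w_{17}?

13033

1st diffs: 5, 29, 71, 131.
2nd diffs: 24, 42, 60.
3rd diffs: 18, 18 (constant).
Newton forward-difference form: w_i = -7 + 5·C(i-1,1) + 24·C(i-1,2) + 18·C(i-1,3).
At i = 17: i-1 = 16, so w_{17} = -7 + 80 + 2880 + 10080 = 13033.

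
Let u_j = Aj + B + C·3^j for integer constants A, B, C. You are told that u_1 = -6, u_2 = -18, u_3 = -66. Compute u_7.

At j = 1, 2, 3: A + B + 3C = -6; 2A + B + 9C = -18; 3A + B + 27C = -66.
Subtracting the first from the second: A + 6C = -12.
Subtracting the second from the third: A + 18C = -48.
Solving: C = -3, A = 6, then B = -3.
Therefore u_7 = 42 + (-3) + (-3)·2187 = -6522.

-6522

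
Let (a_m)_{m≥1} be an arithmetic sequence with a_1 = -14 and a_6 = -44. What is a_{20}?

-128

Common difference d = (-44 - (-14)) / (6 - 1) = -6.
a_m = -14 + (m - 1)·(-6).
a_{20} = -14 + 19·(-6) = -128.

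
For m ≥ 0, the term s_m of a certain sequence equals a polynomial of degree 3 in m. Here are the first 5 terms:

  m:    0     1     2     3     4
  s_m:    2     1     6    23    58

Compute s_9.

713

1st diffs: -1, 5, 17, 35.
2nd diffs: 6, 12, 18.
3rd diffs: 6, 6 (constant).
So s_m = m^3 - 2m + 2.
Evaluating at m = 9 gives s_9 = 713.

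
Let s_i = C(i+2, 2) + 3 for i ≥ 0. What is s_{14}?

C(16, 2) = 120, so s_{14} = 123.

123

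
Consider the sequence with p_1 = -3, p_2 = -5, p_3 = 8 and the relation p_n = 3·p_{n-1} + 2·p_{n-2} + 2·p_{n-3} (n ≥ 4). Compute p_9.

p_4 = 8; p_5 = 30; p_6 = 122; p_7 = 442; p_8 = 1630; p_9 = 6018.

6018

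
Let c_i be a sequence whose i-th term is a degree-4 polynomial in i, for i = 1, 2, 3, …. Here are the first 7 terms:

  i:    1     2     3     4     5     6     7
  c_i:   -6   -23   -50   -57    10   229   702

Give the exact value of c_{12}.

12127

1st diffs: -17, -27, -7, 67, 219, 473.
2nd diffs: -10, 20, 74, 152, 254.
3rd diffs: 30, 54, 78, 102.
4th diffs: 24, 24, 24 (constant).
So c_i = i^4 - 5i^3 + 3i - 5.
Evaluating at i = 12 gives c_{12} = 12127.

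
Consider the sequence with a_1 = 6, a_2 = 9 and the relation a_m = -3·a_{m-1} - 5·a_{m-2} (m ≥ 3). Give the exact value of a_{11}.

a_3 = -57; a_4 = 126; a_5 = -93; a_6 = -351; a_7 = 1518; a_8 = -2799; a_9 = 807; a_{10} = 11574; a_{11} = -38757.

-38757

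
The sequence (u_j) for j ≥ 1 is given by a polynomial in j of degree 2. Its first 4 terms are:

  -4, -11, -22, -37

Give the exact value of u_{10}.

1st diffs: -7, -11, -15.
2nd diffs: -4, -4 (constant).
Newton forward-difference form: u_j = -4 + (-7)·C(j-1,1) + (-4)·C(j-1,2).
At j = 10: j-1 = 9, so u_{10} = -4 - 63 - 144 = -211.

-211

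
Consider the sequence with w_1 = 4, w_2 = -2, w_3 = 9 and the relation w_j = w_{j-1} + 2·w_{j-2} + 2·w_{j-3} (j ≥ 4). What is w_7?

151

Iterate the recurrence:
w_4 = 13; w_5 = 27; w_6 = 71; w_7 = 151.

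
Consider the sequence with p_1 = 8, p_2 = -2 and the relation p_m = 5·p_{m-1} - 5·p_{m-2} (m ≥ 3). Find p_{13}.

-29375000

Compute successive terms:
p_3 = -50;  p_4 = -240;  p_5 = -950;  …;  p_{10} = -620000;  p_{11} = -2243750;  p_{12} = -8118750;  p_{13} = -29375000.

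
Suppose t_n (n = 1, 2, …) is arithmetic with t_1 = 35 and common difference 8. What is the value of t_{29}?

t_n = 35 + (n - 1)·8.
t_{29} = 35 + 28·8 = 259.

259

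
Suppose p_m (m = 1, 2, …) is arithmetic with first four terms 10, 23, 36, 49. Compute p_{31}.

400

Common difference d = 13.
p_m = 10 + (m - 1)·13.
p_{31} = 10 + 30·13 = 400.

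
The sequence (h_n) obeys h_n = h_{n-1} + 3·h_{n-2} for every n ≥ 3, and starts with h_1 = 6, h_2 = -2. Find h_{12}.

Iterate the recurrence:
h_3 = 16;  h_4 = 10;  h_5 = 58;  h_6 = 88;  h_7 = 262;  h_8 = 526;  h_9 = 1312;  h_{10} = 2890;  h_{11} = 6826;  h_{12} = 15496.

15496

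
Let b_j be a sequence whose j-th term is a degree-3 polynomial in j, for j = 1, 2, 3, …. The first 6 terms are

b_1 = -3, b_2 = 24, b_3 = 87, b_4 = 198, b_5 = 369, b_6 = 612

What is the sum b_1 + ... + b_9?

1st diffs: 27, 63, 111, 171, 243.
2nd diffs: 36, 48, 60, 72.
3rd diffs: 12, 12, 12 (constant).
Newton forward-difference form: b_j = -3 + 27·C(j-1,1) + 36·C(j-1,2) + 12·C(j-1,3).
Continuing: 939, 1362, 1893.
Summing j = 1..9 (9 terms) gives 5481.

5481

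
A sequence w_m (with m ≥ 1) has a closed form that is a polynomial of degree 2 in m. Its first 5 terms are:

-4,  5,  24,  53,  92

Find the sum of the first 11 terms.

2101

1st diffs: 9, 19, 29, 39.
2nd diffs: 10, 10, 10 (constant).
Newton forward-difference form: w_m = -4 + 9·C(m-1,1) + 10·C(m-1,2).
Continuing: …, 141, 200, 269, 348, …, w_{11} = 536.
Summing m = 1..11 (11 terms) gives 2101.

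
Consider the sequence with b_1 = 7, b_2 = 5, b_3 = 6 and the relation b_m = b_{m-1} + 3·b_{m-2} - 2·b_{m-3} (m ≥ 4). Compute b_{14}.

6453

Step forward from the initial values:
b_4 = 7  b_5 = 15  b_6 = 24  …  b_{11} = 843  b_{12} = 1600  b_{13} = 3339  b_{14} = 6453.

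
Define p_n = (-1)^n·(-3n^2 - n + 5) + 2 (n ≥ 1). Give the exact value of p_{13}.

517

(-1)^13 = -1; -3n^2 - n + 5 at n=13 is -515; so p_{13} = 517.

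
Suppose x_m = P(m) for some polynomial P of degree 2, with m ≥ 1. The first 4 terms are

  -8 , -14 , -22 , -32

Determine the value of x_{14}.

-242

1st diffs: -6, -8, -10.
2nd diffs: -2, -2 (constant).
Newton forward-difference form: x_m = -8 + (-6)·C(m-1,1) + (-2)·C(m-1,2).
At m = 14: m-1 = 13, so x_{14} = -8 - 78 - 156 = -242.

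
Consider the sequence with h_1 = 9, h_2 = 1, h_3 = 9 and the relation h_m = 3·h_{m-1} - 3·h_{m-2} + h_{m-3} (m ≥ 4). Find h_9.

393

Applying the relation repeatedly:
h_4 = 33  h_5 = 73  h_6 = 129  h_7 = 201  h_8 = 289  h_9 = 393.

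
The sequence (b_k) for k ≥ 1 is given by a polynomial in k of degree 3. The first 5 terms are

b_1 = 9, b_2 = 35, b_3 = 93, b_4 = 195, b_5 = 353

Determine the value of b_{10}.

1st diffs: 26, 58, 102, 158.
2nd diffs: 32, 44, 56.
3rd diffs: 12, 12 (constant).
Newton forward-difference form: b_k = 9 + 26·C(k-1,1) + 32·C(k-1,2) + 12·C(k-1,3).
At k = 10: k-1 = 9, so b_{10} = 9 + 234 + 1152 + 1008 = 2403.

2403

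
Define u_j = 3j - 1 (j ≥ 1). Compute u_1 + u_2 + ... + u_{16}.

392

Over j = 1..16: Σj = 136.
Total = (3)·136 + (-1)·16 = 392.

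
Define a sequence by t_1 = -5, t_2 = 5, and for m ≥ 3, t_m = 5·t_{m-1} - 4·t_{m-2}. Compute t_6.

t_3 = 45; t_4 = 205; t_5 = 845; t_6 = 3405.
(Characteristic roots are 4 and 1.)

3405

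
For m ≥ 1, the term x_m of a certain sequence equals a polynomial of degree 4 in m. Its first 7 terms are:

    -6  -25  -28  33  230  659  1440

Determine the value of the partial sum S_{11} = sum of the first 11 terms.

28457

1st diffs: -19, -3, 61, 197, 429, 781.
2nd diffs: 16, 64, 136, 232, 352.
3rd diffs: 48, 72, 96, 120.
4th diffs: 24, 24, 24 (constant).
Newton forward-difference form: x_m = -6 + (-19)·C(m-1,1) + 16·C(m-1,2) + 48·C(m-1,3) + 24·C(m-1,4).
Continuing: 2717, 4658, 7455, 11324.
Summing m = 1..11 (11 terms) gives 28457.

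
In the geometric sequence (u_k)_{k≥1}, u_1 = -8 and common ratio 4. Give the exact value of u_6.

u_k = (-8)·4^(k-1).
u_6 = (-8)·4^5 = -8192.

-8192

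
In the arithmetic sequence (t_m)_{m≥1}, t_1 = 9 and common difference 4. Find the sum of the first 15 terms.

555

t_m = 9 + (m - 1)·4.
t_{15} = 65; S = 15·(9 + 65)/2 = 555.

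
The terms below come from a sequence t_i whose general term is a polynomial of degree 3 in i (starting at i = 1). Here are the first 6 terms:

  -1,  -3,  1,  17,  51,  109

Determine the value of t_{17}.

1st diffs: -2, 4, 16, 34, 58.
2nd diffs: 6, 12, 18, 24.
3rd diffs: 6, 6, 6 (constant).
Newton forward-difference form: t_i = -1 + (-2)·C(i-1,1) + 6·C(i-1,2) + 6·C(i-1,3).
At i = 17: i-1 = 16, so t_{17} = -1 - 32 + 720 + 3360 = 4047.

4047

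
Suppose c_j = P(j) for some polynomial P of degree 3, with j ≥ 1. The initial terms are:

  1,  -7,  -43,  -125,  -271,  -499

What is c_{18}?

-16183

1st diffs: -8, -36, -82, -146, -228.
2nd diffs: -28, -46, -64, -82.
3rd diffs: -18, -18, -18 (constant).
Newton forward-difference form: c_j = 1 + (-8)·C(j-1,1) + (-28)·C(j-1,2) + (-18)·C(j-1,3).
At j = 18: j-1 = 17, so c_{18} = 1 - 136 - 3808 - 12240 = -16183.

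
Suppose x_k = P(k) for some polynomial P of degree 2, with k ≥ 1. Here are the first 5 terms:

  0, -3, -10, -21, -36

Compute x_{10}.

1st diffs: -3, -7, -11, -15.
2nd diffs: -4, -4, -4 (constant).
Newton forward-difference form: x_k = (-3)·C(k-1,1) + (-4)·C(k-1,2).
At k = 10: k-1 = 9, so x_{10} = -27 - 144 = -171.

-171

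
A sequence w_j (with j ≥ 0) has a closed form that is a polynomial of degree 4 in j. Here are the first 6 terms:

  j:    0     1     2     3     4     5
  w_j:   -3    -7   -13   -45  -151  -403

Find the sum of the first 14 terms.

-73206

1st diffs: -4, -6, -32, -106, -252.
2nd diffs: -2, -26, -74, -146.
3rd diffs: -24, -48, -72.
4th diffs: -24, -24 (constant).
Newton forward-difference form: w_j = -3 + (-4)·C(j,1) + (-2)·C(j,2) + (-24)·C(j,3) + (-24)·C(j,4).
Continuing: …, -897, -1753, -3115, -5151, …, w_{13} = -24235.
Summing j = 0..13 (14 terms) gives -73206.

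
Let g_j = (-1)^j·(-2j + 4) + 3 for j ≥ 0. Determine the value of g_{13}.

(-1)^13 = -1; -2j + 4 at j=13 is -22; so g_{13} = 25.

25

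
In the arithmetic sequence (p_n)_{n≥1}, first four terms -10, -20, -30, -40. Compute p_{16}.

-160

Common difference d = -10.
p_n = -10 + (n - 1)·(-10).
p_{16} = -10 + 15·(-10) = -160.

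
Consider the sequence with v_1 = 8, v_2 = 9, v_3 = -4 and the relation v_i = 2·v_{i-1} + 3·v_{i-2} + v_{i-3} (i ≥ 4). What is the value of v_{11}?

Compute successive terms:
v_4 = 27; v_5 = 51; v_6 = 179; v_7 = 538; v_8 = 1664; v_9 = 5121; v_{10} = 15772; v_{11} = 48571.

48571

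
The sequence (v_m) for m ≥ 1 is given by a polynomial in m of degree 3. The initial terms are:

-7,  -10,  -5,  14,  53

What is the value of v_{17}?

4265

1st diffs: -3, 5, 19, 39.
2nd diffs: 8, 14, 20.
3rd diffs: 6, 6 (constant).
Newton forward-difference form: v_m = -7 + (-3)·C(m-1,1) + 8·C(m-1,2) + 6·C(m-1,3).
At m = 17: m-1 = 16, so v_{17} = -7 - 48 + 960 + 3360 = 4265.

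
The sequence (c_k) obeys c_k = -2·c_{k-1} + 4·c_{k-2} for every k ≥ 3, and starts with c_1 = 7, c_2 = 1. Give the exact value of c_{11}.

c_3 = 26, c_4 = -48, c_5 = 200, c_6 = -592, c_7 = 1984, c_8 = -6336, c_9 = 20608, c_{10} = -66560, c_{11} = 215552.

215552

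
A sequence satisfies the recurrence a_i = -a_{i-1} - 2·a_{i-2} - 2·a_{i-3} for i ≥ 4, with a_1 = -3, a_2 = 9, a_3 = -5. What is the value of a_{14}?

345

a_4 = -7;  a_5 = -1;  a_6 = 25;  …;  a_{11} = -25;  a_{12} = -167;  a_{13} = 39;  a_{14} = 345.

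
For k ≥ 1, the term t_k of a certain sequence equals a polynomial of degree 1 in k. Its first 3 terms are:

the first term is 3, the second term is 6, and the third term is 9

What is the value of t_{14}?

1st diffs: 3, 3 (constant).
So t_k = 3k.
Evaluating at k = 14 gives t_{14} = 42.

42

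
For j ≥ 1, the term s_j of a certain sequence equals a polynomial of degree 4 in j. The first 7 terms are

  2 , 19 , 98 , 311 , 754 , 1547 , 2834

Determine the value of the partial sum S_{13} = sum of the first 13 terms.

101452

1st diffs: 17, 79, 213, 443, 793, 1287.
2nd diffs: 62, 134, 230, 350, 494.
3rd diffs: 72, 96, 120, 144.
4th diffs: 24, 24, 24 (constant).
Newton forward-difference form: s_j = 2 + 17·C(j-1,1) + 62·C(j-1,2) + 72·C(j-1,3) + 24·C(j-1,4).
Continuing: …, 4783, 7586, 11459, 16642, …, s_{13} = 32018.
Summing j = 1..13 (13 terms) gives 101452.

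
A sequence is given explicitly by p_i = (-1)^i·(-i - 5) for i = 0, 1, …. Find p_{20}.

(-1)^20 = 1; -i - 5 at i=20 is -25; so p_{20} = -25.

-25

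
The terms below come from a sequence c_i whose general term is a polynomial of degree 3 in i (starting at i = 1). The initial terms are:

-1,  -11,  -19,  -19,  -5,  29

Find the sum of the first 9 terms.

1st diffs: -10, -8, 0, 14, 34.
2nd diffs: 2, 8, 14, 20.
3rd diffs: 6, 6, 6 (constant).
Newton forward-difference form: c_i = -1 + (-10)·C(i-1,1) + 2·C(i-1,2) + 6·C(i-1,3).
Continuing: 89, 181, 311.
Summing i = 1..9 (9 terms) gives 555.

555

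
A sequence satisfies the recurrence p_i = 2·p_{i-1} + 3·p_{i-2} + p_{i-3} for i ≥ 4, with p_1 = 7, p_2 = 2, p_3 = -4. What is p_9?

Applying the relation repeatedly:
p_4 = 5;  p_5 = 0;  p_6 = 11;  p_7 = 27;  p_8 = 87;  p_9 = 266.

266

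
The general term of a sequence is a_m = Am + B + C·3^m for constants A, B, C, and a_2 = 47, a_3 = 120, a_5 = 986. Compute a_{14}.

19131899

Plug in m = 2, 3, 5: 2A + B + 9C = 47; 3A + B + 27C = 120; 5A + B + 243C = 986.
Subtracting the first from the second: A + 18C = 73.
Subtracting the second from the third: 2A + 216C = 866.
Solving: C = 4, A = 1, then B = 9.
Therefore a_{14} = 14 + 9 + 4·4782969 = 19131899.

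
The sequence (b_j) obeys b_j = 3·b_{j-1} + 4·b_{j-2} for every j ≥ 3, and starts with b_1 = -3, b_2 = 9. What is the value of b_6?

1233

Compute successive terms:
b_3 = 15; b_4 = 81; b_5 = 303; b_6 = 1233.
(Characteristic roots are 4 and -1.)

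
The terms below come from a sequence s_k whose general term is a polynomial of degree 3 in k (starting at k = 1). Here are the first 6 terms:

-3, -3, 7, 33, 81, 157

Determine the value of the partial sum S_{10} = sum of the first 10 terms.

1st diffs: 0, 10, 26, 48, 76.
2nd diffs: 10, 16, 22, 28.
3rd diffs: 6, 6, 6 (constant).
Newton forward-difference form: s_k = -3 + 10·C(k-1,2) + 6·C(k-1,3).
Continuing: 267, 417, 613, 861.
Summing k = 1..10 (10 terms) gives 2430.

2430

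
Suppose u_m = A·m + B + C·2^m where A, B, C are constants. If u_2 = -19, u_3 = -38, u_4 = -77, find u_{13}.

Write the equations: 2A + B + 4C = -19; 3A + B + 8C = -38; 4A + B + 16C = -77.
Subtracting the first from the second: A + 4C = -19.
Subtracting the second from the third: A + 8C = -39.
Solving: C = -5, A = 1, then B = -1.
Therefore u_{13} = 13 + (-1) + (-5)·8192 = -40948.

-40948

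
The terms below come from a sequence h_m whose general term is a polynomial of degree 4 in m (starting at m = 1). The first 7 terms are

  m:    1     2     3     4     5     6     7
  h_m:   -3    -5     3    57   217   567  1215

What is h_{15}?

1st diffs: -2, 8, 54, 160, 350, 648.
2nd diffs: 10, 46, 106, 190, 298.
3rd diffs: 36, 60, 84, 108.
4th diffs: 24, 24, 24 (constant).
Newton forward-difference form: h_m = -3 + (-2)·C(m-1,1) + 10·C(m-1,2) + 36·C(m-1,3) + 24·C(m-1,4).
At m = 15: m-1 = 14, so h_{15} = -3 - 28 + 910 + 13104 + 24024 = 38007.

38007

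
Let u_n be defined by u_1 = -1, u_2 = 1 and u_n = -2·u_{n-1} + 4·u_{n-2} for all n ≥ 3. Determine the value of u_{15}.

u_3 = -6; u_4 = 16; u_5 = -56; …; u_{12} = 203776; u_{13} = -659456; u_{14} = 2134016; u_{15} = -6905856.

-6905856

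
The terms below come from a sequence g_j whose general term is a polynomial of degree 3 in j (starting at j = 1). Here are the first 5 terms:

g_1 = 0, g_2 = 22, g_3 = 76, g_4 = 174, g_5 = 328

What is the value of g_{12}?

3982

1st diffs: 22, 54, 98, 154.
2nd diffs: 32, 44, 56.
3rd diffs: 12, 12 (constant).
So g_j = 2j^3 + 4j^2 - 4j - 2.
Evaluating at j = 12 gives g_{12} = 3982.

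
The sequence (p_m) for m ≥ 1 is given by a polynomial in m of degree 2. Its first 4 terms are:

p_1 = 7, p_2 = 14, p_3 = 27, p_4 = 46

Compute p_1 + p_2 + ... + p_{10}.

1st diffs: 7, 13, 19.
2nd diffs: 6, 6 (constant).
Newton forward-difference form: p_m = 7 + 7·C(m-1,1) + 6·C(m-1,2).
Continuing: …, 71, 102, 139, 182, …, p_{10} = 286.
Summing m = 1..10 (10 terms) gives 1105.

1105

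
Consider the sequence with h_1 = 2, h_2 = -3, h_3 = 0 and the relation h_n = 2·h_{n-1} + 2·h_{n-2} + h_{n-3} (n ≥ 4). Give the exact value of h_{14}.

-125155

Step forward from the initial values:
h_4 = -4; h_5 = -11; h_6 = -30; …; h_{11} = -5515; h_{12} = -15614; h_{13} = -44206; h_{14} = -125155.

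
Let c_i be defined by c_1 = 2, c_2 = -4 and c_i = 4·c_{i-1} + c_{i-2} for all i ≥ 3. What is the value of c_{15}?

-472582606

Step forward from the initial values:
c_3 = -14;  c_4 = -60;  c_5 = -254;  …;  c_{12} = -6217116;  c_{13} = -26336126;  c_{14} = -111561620;  c_{15} = -472582606.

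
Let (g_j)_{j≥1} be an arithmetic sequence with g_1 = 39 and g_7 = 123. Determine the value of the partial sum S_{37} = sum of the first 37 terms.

10767

Common difference d = (123 - 39) / (7 - 1) = 14.
g_j = 39 + (j - 1)·14.
g_{37} = 543; S = 37·(39 + 543)/2 = 10767.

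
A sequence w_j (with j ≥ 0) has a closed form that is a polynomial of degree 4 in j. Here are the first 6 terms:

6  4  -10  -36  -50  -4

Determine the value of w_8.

1334

1st diffs: -2, -14, -26, -14, 46.
2nd diffs: -12, -12, 12, 60.
3rd diffs: 0, 24, 48.
4th diffs: 24, 24 (constant).
So w_j = j^4 - 6j^3 + 5j^2 - 2j + 6.
Evaluating at j = 8 gives w_8 = 1334.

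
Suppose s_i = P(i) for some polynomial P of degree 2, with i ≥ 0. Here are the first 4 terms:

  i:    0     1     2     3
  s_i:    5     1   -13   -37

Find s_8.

1st diffs: -4, -14, -24.
2nd diffs: -10, -10 (constant).
Newton forward-difference form: s_i = 5 + (-4)·C(i,1) + (-10)·C(i,2).
At i = 8: i = 8, so s_8 = 5 - 32 - 280 = -307.

-307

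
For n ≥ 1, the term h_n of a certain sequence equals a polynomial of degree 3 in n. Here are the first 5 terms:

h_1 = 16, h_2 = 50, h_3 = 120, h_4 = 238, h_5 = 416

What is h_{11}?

3416

1st diffs: 34, 70, 118, 178.
2nd diffs: 36, 48, 60.
3rd diffs: 12, 12 (constant).
Newton forward-difference form: h_n = 16 + 34·C(n-1,1) + 36·C(n-1,2) + 12·C(n-1,3).
At n = 11: n-1 = 10, so h_{11} = 16 + 340 + 1620 + 1440 = 3416.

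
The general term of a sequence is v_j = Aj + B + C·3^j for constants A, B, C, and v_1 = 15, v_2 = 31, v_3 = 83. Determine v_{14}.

Write the equations: A + B + 3C = 15; 2A + B + 9C = 31; 3A + B + 27C = 83.
Subtracting the first from the second: A + 6C = 16.
Subtracting the second from the third: A + 18C = 52.
Solving: C = 3, A = -2, then B = 8.
Hence v_{14} = -2·14 + 8 + 3·4782969 = 14348887.

14348887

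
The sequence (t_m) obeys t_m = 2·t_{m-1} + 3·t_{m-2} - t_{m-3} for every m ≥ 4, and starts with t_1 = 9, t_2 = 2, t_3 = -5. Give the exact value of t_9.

t_4 = -13, t_5 = -43, t_6 = -120, t_7 = -356, t_8 = -1029, t_9 = -3006.

-3006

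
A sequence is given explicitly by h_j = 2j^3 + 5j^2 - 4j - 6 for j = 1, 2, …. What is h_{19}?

15441

h_{19} = 2·19^3 + 5·19^2 - 4·19 - 6 = 15441.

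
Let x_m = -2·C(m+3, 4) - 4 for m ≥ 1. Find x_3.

-34

C(6, 4) = 15, so x_3 = -34.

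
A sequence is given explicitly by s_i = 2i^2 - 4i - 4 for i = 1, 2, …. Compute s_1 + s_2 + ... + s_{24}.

8504

Over i = 1..24: Σi = 300, Σi² = 4900.
Total = (2)·4900 + (-4)·300 + (-4)·24 = 8504.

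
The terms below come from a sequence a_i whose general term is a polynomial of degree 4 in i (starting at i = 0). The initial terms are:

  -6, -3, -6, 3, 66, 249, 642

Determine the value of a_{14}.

1st diffs: 3, -3, 9, 63, 183, 393.
2nd diffs: -6, 12, 54, 120, 210.
3rd diffs: 18, 42, 66, 90.
4th diffs: 24, 24, 24 (constant).
Newton forward-difference form: a_i = -6 + 3·C(i,1) + (-6)·C(i,2) + 18·C(i,3) + 24·C(i,4).
At i = 14: i = 14, so a_{14} = -6 + 42 - 546 + 6552 + 24024 = 30066.

30066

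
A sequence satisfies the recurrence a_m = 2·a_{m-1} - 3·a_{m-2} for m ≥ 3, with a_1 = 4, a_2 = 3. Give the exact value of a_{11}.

-942

Iterate the recurrence:
a_3 = -6  a_4 = -21  a_5 = -24  a_6 = 15  a_7 = 102  a_8 = 159  a_9 = 12  a_{10} = -453  a_{11} = -942.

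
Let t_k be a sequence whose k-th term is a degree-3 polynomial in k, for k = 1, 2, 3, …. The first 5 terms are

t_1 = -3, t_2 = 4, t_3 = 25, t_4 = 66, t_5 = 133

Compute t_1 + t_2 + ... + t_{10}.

1st diffs: 7, 21, 41, 67.
2nd diffs: 14, 20, 26.
3rd diffs: 6, 6 (constant).
Newton forward-difference form: t_k = -3 + 7·C(k-1,1) + 14·C(k-1,2) + 6·C(k-1,3).
Continuing: …, 232, 369, 550, 781, …, t_{10} = 1068.
Summing k = 1..10 (10 terms) gives 3225.

3225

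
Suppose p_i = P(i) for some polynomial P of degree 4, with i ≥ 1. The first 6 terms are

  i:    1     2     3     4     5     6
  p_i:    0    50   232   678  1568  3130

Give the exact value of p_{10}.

1st diffs: 50, 182, 446, 890, 1562.
2nd diffs: 132, 264, 444, 672.
3rd diffs: 132, 180, 228.
4th diffs: 48, 48 (constant).
Newton forward-difference form: p_i = 50·C(i-1,1) + 132·C(i-1,2) + 132·C(i-1,3) + 48·C(i-1,4).
At i = 10: i-1 = 9, so p_{10} = 450 + 4752 + 11088 + 6048 = 22338.

22338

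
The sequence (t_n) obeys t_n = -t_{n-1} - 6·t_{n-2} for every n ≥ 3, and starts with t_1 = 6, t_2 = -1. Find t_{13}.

Step forward from the initial values:
t_3 = -35  t_4 = 41  t_5 = 169  …  t_{10} = -19039  t_{11} = 16009  t_{12} = 98225  t_{13} = -194279.

-194279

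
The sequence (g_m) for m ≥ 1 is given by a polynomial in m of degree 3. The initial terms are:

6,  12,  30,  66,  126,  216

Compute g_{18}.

5820

1st diffs: 6, 18, 36, 60, 90.
2nd diffs: 12, 18, 24, 30.
3rd diffs: 6, 6, 6 (constant).
So g_m = m^3 - m + 6.
Evaluating at m = 18 gives g_{18} = 5820.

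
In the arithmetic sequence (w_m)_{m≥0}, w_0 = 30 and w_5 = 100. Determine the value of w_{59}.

856

Common difference d = (100 - 30) / (5 - 0) = 14.
w_m = 30 + (m - 0)·14.
w_{59} = 30 + 59·14 = 856.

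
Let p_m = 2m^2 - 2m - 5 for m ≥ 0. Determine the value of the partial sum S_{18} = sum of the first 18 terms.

Over m = 0..17: Σm = 153, Σm² = 1785.
Total = (2)·1785 + (-2)·153 + (-5)·18 = 3174.

3174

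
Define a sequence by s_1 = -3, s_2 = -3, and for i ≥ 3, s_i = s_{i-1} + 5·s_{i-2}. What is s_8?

s_3 = -18;  s_4 = -33;  s_5 = -123;  s_6 = -288;  s_7 = -903;  s_8 = -2343.

-2343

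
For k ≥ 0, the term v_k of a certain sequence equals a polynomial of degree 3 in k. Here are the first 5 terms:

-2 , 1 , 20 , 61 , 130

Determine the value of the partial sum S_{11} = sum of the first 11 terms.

1st diffs: 3, 19, 41, 69.
2nd diffs: 16, 22, 28.
3rd diffs: 6, 6 (constant).
Newton forward-difference form: v_k = -2 + 3·C(k,1) + 16·C(k,2) + 6·C(k,3).
Continuing: …, 233, 376, 565, 806, …, v_{10} = 1468.
Summing k = 0..10 (11 terms) gives 4763.

4763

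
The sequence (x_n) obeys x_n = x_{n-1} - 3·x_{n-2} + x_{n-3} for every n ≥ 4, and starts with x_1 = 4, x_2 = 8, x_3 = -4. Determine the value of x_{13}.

Compute successive terms:
x_4 = -24; x_5 = -4; x_6 = 64; x_7 = 52; x_8 = -144; x_9 = -236; x_{10} = 248; x_{11} = 812; x_{12} = -168; x_{13} = -2356.

-2356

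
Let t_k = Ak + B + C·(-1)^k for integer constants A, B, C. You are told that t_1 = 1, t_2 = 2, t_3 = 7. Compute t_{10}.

26

The three given values yield: A + B - C = 1; 2A + B + C = 2; 3A + B - C = 7.
Subtracting the first from the second: A + 2C = 1.
Subtracting the second from the third: A - 2C = 5.
Solving: C = -1, A = 3, then B = -3.
Hence t_{10} = 3·10 + (-3) + (-1)·1 = 26.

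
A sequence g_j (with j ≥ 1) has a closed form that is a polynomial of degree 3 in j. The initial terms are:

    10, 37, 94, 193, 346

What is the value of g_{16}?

9025

1st diffs: 27, 57, 99, 153.
2nd diffs: 30, 42, 54.
3rd diffs: 12, 12 (constant).
Newton forward-difference form: g_j = 10 + 27·C(j-1,1) + 30·C(j-1,2) + 12·C(j-1,3).
At j = 16: j-1 = 15, so g_{16} = 10 + 405 + 3150 + 5460 = 9025.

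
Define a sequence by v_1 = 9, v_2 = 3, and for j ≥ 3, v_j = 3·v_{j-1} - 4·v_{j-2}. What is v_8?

1347

v_3 = -27, v_4 = -93, v_5 = -171, v_6 = -141, v_7 = 261, v_8 = 1347.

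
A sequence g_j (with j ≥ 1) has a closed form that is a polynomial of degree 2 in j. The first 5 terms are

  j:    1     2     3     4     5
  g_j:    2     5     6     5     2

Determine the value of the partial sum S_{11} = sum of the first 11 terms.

1st diffs: 3, 1, -1, -3.
2nd diffs: -2, -2, -2 (constant).
Newton forward-difference form: g_j = 2 + 3·C(j-1,1) + (-2)·C(j-1,2).
Continuing: …, -3, -10, -19, -30, …, g_{11} = -58.
Summing j = 1..11 (11 terms) gives -143.

-143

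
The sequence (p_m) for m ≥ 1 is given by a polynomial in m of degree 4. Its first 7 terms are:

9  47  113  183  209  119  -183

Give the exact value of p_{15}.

-29671

1st diffs: 38, 66, 70, 26, -90, -302.
2nd diffs: 28, 4, -44, -116, -212.
3rd diffs: -24, -48, -72, -96.
4th diffs: -24, -24, -24 (constant).
So p_m = -m^4 + 6m^3 + 3m^2 + 2m - 1.
Evaluating at m = 15 gives p_{15} = -29671.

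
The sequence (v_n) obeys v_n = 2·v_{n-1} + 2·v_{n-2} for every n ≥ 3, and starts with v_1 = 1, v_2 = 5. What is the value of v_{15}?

2135808

Iterate the recurrence:
v_3 = 12, v_4 = 34, v_5 = 92, …, v_{12} = 104736, v_{13} = 286144, v_{14} = 781760, v_{15} = 2135808.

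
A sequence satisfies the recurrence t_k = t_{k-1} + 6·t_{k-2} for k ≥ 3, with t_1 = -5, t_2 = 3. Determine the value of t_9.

-10107

Applying the relation repeatedly:
t_3 = -27; t_4 = -9; t_5 = -171; t_6 = -225; t_7 = -1251; t_8 = -2601; t_9 = -10107.
(Characteristic roots are 3 and -2.)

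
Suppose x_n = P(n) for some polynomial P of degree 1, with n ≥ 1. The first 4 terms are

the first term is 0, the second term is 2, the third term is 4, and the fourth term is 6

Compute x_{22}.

1st diffs: 2, 2, 2 (constant).
So x_n = 2n - 2.
Evaluating at n = 22 gives x_{22} = 42.

42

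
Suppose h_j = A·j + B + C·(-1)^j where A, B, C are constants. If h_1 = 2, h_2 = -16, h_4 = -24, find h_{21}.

-78

At j = 1, 2, 4: A + B - C = 2; 2A + B + C = -16; 4A + B + C = -24.
Subtracting the first from the second: A + 2C = -18.
Subtracting the second from the third: 2A = -8.
Solving: C = -7, A = -4, then B = -1.
So h_j = -4·j + (-1) + (-7)·(-1)^j; at j=21 this is -78.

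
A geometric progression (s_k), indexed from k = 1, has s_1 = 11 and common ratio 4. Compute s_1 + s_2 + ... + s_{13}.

246065831

s_k = 11·4^(k-1).
S = 11·(4^13 - 1)/(4 - 1) = 11·(67108864 - 1)/(3) = 246065831.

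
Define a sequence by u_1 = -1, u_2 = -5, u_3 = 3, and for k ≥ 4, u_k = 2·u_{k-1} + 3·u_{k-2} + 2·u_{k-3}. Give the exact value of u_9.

-2335

Applying the relation repeatedly:
u_4 = -11  u_5 = -23  u_6 = -73  u_7 = -237  u_8 = -739  u_9 = -2335.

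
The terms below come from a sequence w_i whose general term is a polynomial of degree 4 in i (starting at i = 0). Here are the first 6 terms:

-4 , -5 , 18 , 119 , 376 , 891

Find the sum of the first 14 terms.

110691

1st diffs: -1, 23, 101, 257, 515.
2nd diffs: 24, 78, 156, 258.
3rd diffs: 54, 78, 102.
4th diffs: 24, 24 (constant).
Newton forward-difference form: w_i = -4 + (-1)·C(i,1) + 24·C(i,2) + 54·C(i,3) + 24·C(i,4).
Continuing: …, 1790, 3223, 5364, 8411, …, w_{13} = 34459.
Summing i = 0..13 (14 terms) gives 110691.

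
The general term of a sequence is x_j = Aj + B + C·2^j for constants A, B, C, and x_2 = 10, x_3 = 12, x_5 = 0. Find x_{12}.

-4022

At j = 2, 3, 5: 2A + B + 4C = 10; 3A + B + 8C = 12; 5A + B + 32C = 0.
Subtracting the first from the second: A + 4C = 2.
Subtracting the second from the third: 2A + 24C = -12.
Solving: C = -1, A = 6, then B = 2.
Therefore x_{12} = 72 + 2 + (-1)·4096 = -4022.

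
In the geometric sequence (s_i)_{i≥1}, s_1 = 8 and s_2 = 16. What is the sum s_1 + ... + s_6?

504

Common ratio r = 2.
s_i = 8·2^(i-1).
S = 8·(2^6 - 1)/(2 - 1) = 8·(64 - 1)/(1) = 504.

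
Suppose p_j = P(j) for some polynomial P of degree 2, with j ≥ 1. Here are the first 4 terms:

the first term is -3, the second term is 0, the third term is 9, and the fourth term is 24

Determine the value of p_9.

189

1st diffs: 3, 9, 15.
2nd diffs: 6, 6 (constant).
So p_j = 3j^2 - 6j.
Evaluating at j = 9 gives p_9 = 189.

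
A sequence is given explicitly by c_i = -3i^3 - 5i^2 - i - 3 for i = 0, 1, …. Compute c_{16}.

-13587

c_{16} = -3·16^3 - 5·16^2 - 1·16 - 3 = -13587.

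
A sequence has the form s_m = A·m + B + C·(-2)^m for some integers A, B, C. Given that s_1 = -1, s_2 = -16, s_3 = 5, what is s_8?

-538

Write the equations: A + B - 2C = -1; 2A + B + 4C = -16; 3A + B - 8C = 5.
Subtracting the first from the second: A + 6C = -15.
Subtracting the second from the third: A - 12C = 21.
Solving: C = -2, A = -3, then B = -2.
So s_m = -3·m + (-2) + (-2)·(-2)^m; at m=8 this is -538.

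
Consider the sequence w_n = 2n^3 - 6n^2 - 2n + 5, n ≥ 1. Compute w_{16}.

6629

w_{16} = 2·16^3 - 6·16^2 - 2·16 + 5 = 6629.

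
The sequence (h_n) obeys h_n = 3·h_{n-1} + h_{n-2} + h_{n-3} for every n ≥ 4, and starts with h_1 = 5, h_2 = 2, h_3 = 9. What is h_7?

1293

h_4 = 34, h_5 = 113, h_6 = 382, h_7 = 1293.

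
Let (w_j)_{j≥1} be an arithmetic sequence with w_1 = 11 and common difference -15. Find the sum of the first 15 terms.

w_j = 11 + (j - 1)·(-15).
w_{15} = -199; S = 15·(11 + (-199))/2 = -1410.

-1410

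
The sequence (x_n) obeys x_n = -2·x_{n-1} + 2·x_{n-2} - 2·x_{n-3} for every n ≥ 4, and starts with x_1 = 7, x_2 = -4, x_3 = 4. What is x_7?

Applying the relation repeatedly:
x_4 = -30  x_5 = 76  x_6 = -220  x_7 = 652.

652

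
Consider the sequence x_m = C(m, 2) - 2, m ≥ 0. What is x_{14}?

C(14, 2) = 91, so x_{14} = 89.

89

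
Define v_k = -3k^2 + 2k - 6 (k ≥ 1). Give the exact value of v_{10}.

v_{10} = -3·10^2 + 2·10 - 6 = -286.

-286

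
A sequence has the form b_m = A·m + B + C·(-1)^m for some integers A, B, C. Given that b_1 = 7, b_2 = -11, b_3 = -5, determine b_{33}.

The three given values yield: A + B - C = 7; 2A + B + C = -11; 3A + B - C = -5.
Subtracting the first from the second: A + 2C = -18.
Subtracting the second from the third: A - 2C = 6.
Solving: C = -6, A = -6, then B = 7.
Hence b_{33} = -6·33 + 7 + (-6)·(-1) = -185.

-185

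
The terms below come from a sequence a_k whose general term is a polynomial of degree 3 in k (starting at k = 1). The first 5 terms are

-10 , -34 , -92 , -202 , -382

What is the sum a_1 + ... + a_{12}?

-18094

1st diffs: -24, -58, -110, -180.
2nd diffs: -34, -52, -70.
3rd diffs: -18, -18 (constant).
Newton forward-difference form: a_k = -10 + (-24)·C(k-1,1) + (-34)·C(k-1,2) + (-18)·C(k-1,3).
Continuing: …, -650, -1024, -1522, -2162, …, a_{12} = -5114.
Summing k = 1..12 (12 terms) gives -18094.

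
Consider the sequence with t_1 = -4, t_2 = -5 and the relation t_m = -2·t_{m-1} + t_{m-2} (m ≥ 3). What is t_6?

Compute successive terms:
t_3 = 6;  t_4 = -17;  t_5 = 40;  t_6 = -97.

-97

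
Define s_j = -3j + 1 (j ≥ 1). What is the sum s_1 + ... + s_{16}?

-392

Over j = 1..16: Σj = 136.
Total = (-3)·136 + (1)·16 = -392.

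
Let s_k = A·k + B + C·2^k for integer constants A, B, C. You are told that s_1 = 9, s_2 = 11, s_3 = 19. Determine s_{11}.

6107

Write the equations: A + B + 2C = 9; 2A + B + 4C = 11; 3A + B + 8C = 19.
Subtracting the first from the second: A + 2C = 2.
Subtracting the second from the third: A + 4C = 8.
Solving: C = 3, A = -4, then B = 7.
So s_k = -4·k + 7 + 3·2^k; at k=11 this is 6107.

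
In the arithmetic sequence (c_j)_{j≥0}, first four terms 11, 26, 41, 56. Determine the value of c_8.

Common difference d = 15.
c_j = 11 + (j - 0)·15.
c_8 = 11 + 8·15 = 131.

131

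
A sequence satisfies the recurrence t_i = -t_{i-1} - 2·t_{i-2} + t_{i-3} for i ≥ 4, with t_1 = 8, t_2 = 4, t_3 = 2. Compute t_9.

Iterate the recurrence:
t_4 = -2; t_5 = 2; t_6 = 4; t_7 = -10; t_8 = 4; t_9 = 20.

20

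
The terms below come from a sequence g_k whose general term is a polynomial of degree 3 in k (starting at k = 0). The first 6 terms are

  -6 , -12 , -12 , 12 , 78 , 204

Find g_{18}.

1st diffs: -6, 0, 24, 66, 126.
2nd diffs: 6, 24, 42, 60.
3rd diffs: 18, 18, 18 (constant).
Newton forward-difference form: g_k = -6 + (-6)·C(k,1) + 6·C(k,2) + 18·C(k,3).
At k = 18: k = 18, so g_{18} = -6 - 108 + 918 + 14688 = 15492.

15492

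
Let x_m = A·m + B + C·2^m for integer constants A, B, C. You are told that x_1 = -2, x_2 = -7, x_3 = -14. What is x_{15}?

Write the equations: A + B + 2C = -2; 2A + B + 4C = -7; 3A + B + 8C = -14.
Subtracting the first from the second: A + 2C = -5.
Subtracting the second from the third: A + 4C = -7.
Solving: C = -1, A = -3, then B = 3.
Therefore x_{15} = -45 + 3 + (-1)·32768 = -32810.

-32810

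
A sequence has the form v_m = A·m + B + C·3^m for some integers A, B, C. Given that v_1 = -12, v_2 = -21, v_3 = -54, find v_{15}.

-28697778

At m = 1, 2, 3: A + B + 3C = -12; 2A + B + 9C = -21; 3A + B + 27C = -54.
Subtracting the first from the second: A + 6C = -9.
Subtracting the second from the third: A + 18C = -33.
Solving: C = -2, A = 3, then B = -9.
Therefore v_{15} = 45 + (-9) + (-2)·14348907 = -28697778.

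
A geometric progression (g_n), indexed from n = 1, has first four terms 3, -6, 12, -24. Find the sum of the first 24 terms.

Common ratio r = -2.
g_n = 3·(-2)^(n-1).
S = 3·((-2)^24 - 1)/(-2 - 1) = 3·(16777216 - 1)/(-3) = -16777215.

-16777215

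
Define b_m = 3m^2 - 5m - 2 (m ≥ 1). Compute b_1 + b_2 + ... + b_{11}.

1166

Over m = 1..11: Σm = 66, Σm² = 506.
Total = (3)·506 + (-5)·66 + (-2)·11 = 1166.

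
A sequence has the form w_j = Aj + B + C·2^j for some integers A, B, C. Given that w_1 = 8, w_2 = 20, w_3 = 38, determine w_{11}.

6206

Plug in j = 1, 2, 3: A + B + 2C = 8; 2A + B + 4C = 20; 3A + B + 8C = 38.
Subtracting the first from the second: A + 2C = 12.
Subtracting the second from the third: A + 4C = 18.
Solving: C = 3, A = 6, then B = -4.
So w_j = 6·j + (-4) + 3·2^j; at j=11 this is 6206.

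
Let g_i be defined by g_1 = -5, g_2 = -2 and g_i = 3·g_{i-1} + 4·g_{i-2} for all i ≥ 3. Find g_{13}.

-23488106

Compute successive terms:
g_3 = -26; g_4 = -86; g_5 = -362; …; g_{10} = -366998; g_{11} = -1468010; g_{12} = -5872022; g_{13} = -23488106.
(Characteristic roots are 4 and -1.)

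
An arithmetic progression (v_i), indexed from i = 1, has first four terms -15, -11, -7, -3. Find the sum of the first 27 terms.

999

Common difference d = 4.
v_i = -15 + (i - 1)·4.
v_{27} = 89; S = 27·(-15 + 89)/2 = 999.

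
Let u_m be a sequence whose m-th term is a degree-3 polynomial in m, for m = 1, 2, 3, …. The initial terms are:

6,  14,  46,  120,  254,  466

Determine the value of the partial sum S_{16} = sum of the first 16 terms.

1st diffs: 8, 32, 74, 134, 212.
2nd diffs: 24, 42, 60, 78.
3rd diffs: 18, 18, 18 (constant).
Newton forward-difference form: u_m = 6 + 8·C(m-1,1) + 24·C(m-1,2) + 18·C(m-1,3).
Continuing: …, 774, 1196, 1750, 2454, …, u_{16} = 10836.
Summing m = 1..16 (16 terms) gives 47256.

47256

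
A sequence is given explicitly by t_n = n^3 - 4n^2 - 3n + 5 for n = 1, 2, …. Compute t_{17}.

t_{17} = 1·17^3 - 4·17^2 - 3·17 + 5 = 3711.

3711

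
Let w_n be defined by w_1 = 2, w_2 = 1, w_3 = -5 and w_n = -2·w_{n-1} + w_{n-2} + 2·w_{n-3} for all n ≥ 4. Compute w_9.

-593

Applying the relation repeatedly:
w_4 = 15  w_5 = -33  w_6 = 71  w_7 = -145  w_8 = 295  w_9 = -593.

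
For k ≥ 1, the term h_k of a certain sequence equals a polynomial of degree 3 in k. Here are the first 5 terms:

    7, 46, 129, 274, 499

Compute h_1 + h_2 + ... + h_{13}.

1st diffs: 39, 83, 145, 225.
2nd diffs: 44, 62, 80.
3rd diffs: 18, 18 (constant).
Newton forward-difference form: h_k = 7 + 39·C(k-1,1) + 44·C(k-1,2) + 18·C(k-1,3).
Continuing: …, 822, 1261, 1834, 2559, …, h_{13} = 7339.
Summing k = 1..13 (13 terms) gives 28587.

28587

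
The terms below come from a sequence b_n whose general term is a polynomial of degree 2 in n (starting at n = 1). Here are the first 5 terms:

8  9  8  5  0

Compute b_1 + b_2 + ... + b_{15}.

-685

1st diffs: 1, -1, -3, -5.
2nd diffs: -2, -2, -2 (constant).
Newton forward-difference form: b_n = 8 + 1·C(n-1,1) + (-2)·C(n-1,2).
Continuing: …, -7, -16, -27, -40, …, b_{15} = -160.
Summing n = 1..15 (15 terms) gives -685.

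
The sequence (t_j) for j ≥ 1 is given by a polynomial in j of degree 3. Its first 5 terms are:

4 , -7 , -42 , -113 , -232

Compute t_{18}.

-11607

1st diffs: -11, -35, -71, -119.
2nd diffs: -24, -36, -48.
3rd diffs: -12, -12 (constant).
Newton forward-difference form: t_j = 4 + (-11)·C(j-1,1) + (-24)·C(j-1,2) + (-12)·C(j-1,3).
At j = 18: j-1 = 17, so t_{18} = 4 - 187 - 3264 - 8160 = -11607.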